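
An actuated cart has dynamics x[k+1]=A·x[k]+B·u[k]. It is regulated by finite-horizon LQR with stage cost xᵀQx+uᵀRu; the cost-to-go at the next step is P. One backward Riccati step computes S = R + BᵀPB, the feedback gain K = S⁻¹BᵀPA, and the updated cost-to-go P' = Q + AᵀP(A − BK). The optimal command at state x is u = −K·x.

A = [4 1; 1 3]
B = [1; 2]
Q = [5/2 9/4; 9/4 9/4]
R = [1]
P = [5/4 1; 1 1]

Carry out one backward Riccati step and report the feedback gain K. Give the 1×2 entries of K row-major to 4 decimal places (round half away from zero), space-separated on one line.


1.5610 1.1951

BᵀP = [3.2500 3.0000]
S = R + BᵀPB = [1] + [9.2500] = [10.2500]
BᵀPA = [16.0000 12.2500]
K = S⁻¹·BᵀPA = [1.5610 1.1951]
A−BK = [2.4390 -0.1951; -2.1220 0.6098]
AᵀP(A−BK) = [4.0244 1.8780; 1.8780 1.6098]
P' = Q + AᵀP(A−BK) = [6.5244 4.1280; 4.1280 3.8598]
tr(P') = 10.3841


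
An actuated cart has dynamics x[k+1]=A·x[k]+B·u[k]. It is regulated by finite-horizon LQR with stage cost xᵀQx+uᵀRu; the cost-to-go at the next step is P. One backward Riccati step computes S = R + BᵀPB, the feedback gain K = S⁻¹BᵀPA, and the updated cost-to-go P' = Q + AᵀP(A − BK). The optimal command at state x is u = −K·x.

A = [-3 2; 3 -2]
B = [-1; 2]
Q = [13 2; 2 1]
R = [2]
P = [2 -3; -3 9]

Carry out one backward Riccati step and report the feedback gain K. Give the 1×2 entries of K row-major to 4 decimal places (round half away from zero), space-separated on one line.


BᵀP = [-8.0000 21.0000]
S = R + BᵀPB = [2] + [50.0000] = [52.0000]
BᵀPA = [87.0000 -58.0000]
K = S⁻¹·BᵀPA = [1.6731 -1.1154]
A−BK = [-1.3269 0.8846; -0.3462 0.2308]
AᵀP(A−BK) = [7.4423 -4.9615; -4.9615 3.3077]
P' = Q + AᵀP(A−BK) = [20.4423 -2.9615; -2.9615 4.3077]
tr(P') = 24.7500

1.6731 -1.1154


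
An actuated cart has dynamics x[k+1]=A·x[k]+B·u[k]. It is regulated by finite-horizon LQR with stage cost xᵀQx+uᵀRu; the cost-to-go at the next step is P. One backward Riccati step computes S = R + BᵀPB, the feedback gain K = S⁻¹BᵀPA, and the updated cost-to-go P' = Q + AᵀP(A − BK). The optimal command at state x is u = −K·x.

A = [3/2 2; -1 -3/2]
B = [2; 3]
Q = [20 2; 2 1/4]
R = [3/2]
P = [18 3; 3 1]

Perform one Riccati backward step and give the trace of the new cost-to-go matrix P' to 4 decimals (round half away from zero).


BᵀP = [45.0000 9.0000]
S = R + BᵀPB = [3/2] + [117.0000] = [118.5000]
BᵀPA = [58.5000 76.5000]
K = S⁻¹·BᵀPA = [0.4937 0.6456]
A−BK = [0.5127 0.7089; -2.4810 -3.4367]
AᵀP(A−BK) = [3.6203 4.9842; 4.9842 6.8639]
P' = Q + AᵀP(A−BK) = [23.6203 6.9842; 6.9842 7.1139]
tr(P') = 30.7342

30.7342


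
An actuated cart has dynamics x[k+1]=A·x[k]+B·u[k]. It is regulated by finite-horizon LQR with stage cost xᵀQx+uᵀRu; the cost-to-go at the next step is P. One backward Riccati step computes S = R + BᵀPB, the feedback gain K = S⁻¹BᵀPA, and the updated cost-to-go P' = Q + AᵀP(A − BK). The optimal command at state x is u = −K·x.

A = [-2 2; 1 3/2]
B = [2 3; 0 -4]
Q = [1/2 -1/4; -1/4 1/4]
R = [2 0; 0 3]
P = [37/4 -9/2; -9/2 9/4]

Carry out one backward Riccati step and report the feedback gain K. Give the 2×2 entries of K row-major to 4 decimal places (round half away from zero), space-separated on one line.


-0.2642 0.2086 -0.3901 0.1679

BᵀP = [18.5000 -9.0000; 45.7500 -22.5000]
S = R + BᵀPB = [2 0; 0 3] + [37.0000 91.5000; 91.5000 227.2500] = [39.0000 91.5000; 91.5000 230.2500]
BᵀPA = [-46.0000 23.5000; -114.0000 57.7500]
K = S⁻¹·BᵀPA = [-0.2642 0.2086; -0.3901 0.1679]
A−BK = [-0.3012 1.0790; -0.5605 2.1716]
AᵀP(A−BK) = [0.6228 -0.3867; -0.3867 0.4631]
P' = Q + AᵀP(A−BK) = [1.1228 -0.6367; -0.6367 0.7131]
tr(P') = 1.8360


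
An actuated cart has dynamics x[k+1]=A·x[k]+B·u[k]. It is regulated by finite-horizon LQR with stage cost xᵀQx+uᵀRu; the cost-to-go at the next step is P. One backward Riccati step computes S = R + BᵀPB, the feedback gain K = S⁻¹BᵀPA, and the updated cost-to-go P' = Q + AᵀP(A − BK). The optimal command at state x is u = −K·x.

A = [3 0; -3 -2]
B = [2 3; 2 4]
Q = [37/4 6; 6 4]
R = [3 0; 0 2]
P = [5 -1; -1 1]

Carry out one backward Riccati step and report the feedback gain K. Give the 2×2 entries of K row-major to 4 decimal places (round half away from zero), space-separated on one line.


1.3091 0.2909 -0.0364 -0.2303

BᵀP = [8.0000 0.0000; 11.0000 1.0000]
S = R + BᵀPB = [3 0; 0 2] + [16.0000 24.0000; 24.0000 37.0000] = [19.0000 24.0000; 24.0000 39.0000]
BᵀPA = [24.0000 0.0000; 30.0000 -2.0000]
K = S⁻¹·BᵀPA = [1.3091 0.2909; -0.0364 -0.2303]
A−BK = [0.4909 0.1091; -5.4727 -1.6606]
AᵀP(A−BK) = [41.6727 11.9273; 11.9273 3.5394]
P' = Q + AᵀP(A−BK) = [50.9227 17.9273; 17.9273 7.5394]
tr(P') = 58.4621


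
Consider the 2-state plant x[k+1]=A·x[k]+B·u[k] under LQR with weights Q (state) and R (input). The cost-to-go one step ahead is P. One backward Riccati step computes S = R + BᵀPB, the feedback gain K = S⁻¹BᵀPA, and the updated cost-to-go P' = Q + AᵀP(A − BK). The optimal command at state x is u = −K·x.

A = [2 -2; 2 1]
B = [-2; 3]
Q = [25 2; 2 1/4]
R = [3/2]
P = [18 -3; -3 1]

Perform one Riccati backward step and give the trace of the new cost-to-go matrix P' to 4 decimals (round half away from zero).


35.7943

BᵀP = [-45.0000 9.0000]
S = R + BᵀPB = [3/2] + [117.0000] = [118.5000]
BᵀPA = [-72.0000 99.0000]
K = S⁻¹·BᵀPA = [-0.6076 0.8354]
A−BK = [0.7848 -0.3291; 3.8228 -1.5063]
AᵀP(A−BK) = [8.2532 -3.8481; -3.8481 2.2911]
P' = Q + AᵀP(A−BK) = [33.2532 -1.8481; -1.8481 2.5411]
tr(P') = 35.7943


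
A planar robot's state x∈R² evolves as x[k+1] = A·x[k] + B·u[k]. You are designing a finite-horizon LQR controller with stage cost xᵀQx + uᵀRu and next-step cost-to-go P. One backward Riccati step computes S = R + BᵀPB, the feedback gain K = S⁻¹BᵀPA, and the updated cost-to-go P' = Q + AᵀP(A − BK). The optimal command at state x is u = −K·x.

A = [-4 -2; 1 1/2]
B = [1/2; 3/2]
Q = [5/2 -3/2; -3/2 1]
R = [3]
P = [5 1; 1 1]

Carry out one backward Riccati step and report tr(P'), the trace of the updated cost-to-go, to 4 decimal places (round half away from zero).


BᵀP = [4.0000 2.0000]
S = R + BᵀPB = [3] + [5.0000] = [8.0000]
BᵀPA = [-14.0000 -7.0000]
K = S⁻¹·BᵀPA = [-1.7500 -0.8750]
A−BK = [-3.1250 -1.5625; 3.6250 1.8125]
AᵀP(A−BK) = [48.5000 24.2500; 24.2500 12.1250]
P' = Q + AᵀP(A−BK) = [51.0000 22.7500; 22.7500 13.1250]
tr(P') = 64.1250

64.1250


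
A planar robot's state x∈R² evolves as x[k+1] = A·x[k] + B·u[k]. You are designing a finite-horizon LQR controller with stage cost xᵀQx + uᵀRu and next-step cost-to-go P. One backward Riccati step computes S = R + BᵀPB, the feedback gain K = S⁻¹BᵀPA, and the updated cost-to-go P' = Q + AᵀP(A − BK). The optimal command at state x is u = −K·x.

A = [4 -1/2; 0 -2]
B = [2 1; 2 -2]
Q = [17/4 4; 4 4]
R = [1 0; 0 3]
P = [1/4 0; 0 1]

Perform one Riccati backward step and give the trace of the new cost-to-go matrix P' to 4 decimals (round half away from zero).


BᵀP = [0.5000 2.0000; 0.2500 -2.0000]
S = R + BᵀPB = [1 0; 0 3] + [5.0000 -3.5000; -3.5000 4.2500] = [6.0000 -3.5000; -3.5000 7.2500]
BᵀPA = [2.0000 -4.2500; 1.0000 3.8750]
K = S⁻¹·BᵀPA = [0.5760 -0.5520; 0.4160 0.2680]
A−BK = [2.4320 0.3360; -0.3200 -0.3600]
AᵀP(A−BK) = [2.4320 0.3360; 0.3360 0.6780]
P' = Q + AᵀP(A−BK) = [6.6820 4.3360; 4.3360 4.6780]
tr(P') = 11.3600

11.3600


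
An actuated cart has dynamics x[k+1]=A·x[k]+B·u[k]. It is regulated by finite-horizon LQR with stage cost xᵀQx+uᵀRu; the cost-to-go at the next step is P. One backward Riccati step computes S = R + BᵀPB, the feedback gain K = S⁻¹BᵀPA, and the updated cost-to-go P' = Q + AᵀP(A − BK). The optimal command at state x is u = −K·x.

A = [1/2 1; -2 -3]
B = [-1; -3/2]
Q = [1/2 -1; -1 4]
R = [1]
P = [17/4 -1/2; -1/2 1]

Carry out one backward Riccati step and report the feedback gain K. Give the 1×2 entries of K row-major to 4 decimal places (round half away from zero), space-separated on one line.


BᵀP = [-3.5000 -1.0000]
S = R + BᵀPB = [1] + [5.0000] = [6.0000]
BᵀPA = [0.2500 -0.5000]
K = S⁻¹·BᵀPA = [0.0417 -0.0833]
A−BK = [0.5417 0.9167; -1.9375 -3.1250]
AᵀP(A−BK) = [6.0521 9.8958; 9.8958 16.2083]
P' = Q + AᵀP(A−BK) = [6.5521 8.8958; 8.8958 20.2083]
tr(P') = 26.7604

0.0417 -0.0833


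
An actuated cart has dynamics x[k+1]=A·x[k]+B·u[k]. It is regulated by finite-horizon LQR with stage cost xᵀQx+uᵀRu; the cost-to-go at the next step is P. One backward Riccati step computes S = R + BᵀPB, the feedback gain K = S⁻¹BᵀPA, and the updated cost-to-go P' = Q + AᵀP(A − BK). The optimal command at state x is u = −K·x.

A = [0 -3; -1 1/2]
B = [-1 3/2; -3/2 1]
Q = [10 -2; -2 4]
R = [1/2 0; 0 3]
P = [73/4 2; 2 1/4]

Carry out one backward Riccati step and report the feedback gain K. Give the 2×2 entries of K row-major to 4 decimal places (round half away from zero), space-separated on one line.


0.0814 1.8418 -0.0092 -0.4655

BᵀP = [-21.2500 -2.3750; 29.3750 3.2500]
S = R + BᵀPB = [1/2 0; 0 3] + [24.8125 -34.2500; -34.2500 47.3125] = [25.3125 -34.2500; -34.2500 50.3125]
BᵀPA = [2.3750 62.5625; -3.2500 -86.5000]
K = S⁻¹·BᵀPA = [0.0814 1.8418; -0.0092 -0.4655]
A−BK = [0.0952 -0.4600; -0.8687 3.7282]
AᵀP(A−BK) = [0.0268 -0.0120; -0.0120 2.8228]
P' = Q + AᵀP(A−BK) = [10.0268 -2.0120; -2.0120 6.8228]
tr(P') = 16.8496


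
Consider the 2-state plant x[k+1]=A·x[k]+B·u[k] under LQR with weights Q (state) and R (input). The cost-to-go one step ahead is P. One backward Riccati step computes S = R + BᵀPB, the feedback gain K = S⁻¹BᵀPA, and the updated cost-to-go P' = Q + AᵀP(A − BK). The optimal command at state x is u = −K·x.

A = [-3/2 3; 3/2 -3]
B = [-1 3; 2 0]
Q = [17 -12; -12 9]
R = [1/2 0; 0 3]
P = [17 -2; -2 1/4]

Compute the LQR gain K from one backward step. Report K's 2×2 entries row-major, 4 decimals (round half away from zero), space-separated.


BᵀP = [-21.0000 2.5000; 51.0000 -6.0000]
S = R + BᵀPB = [1/2 0; 0 3] + [26.0000 -63.0000; -63.0000 153.0000] = [26.5000 -63.0000; -63.0000 156.0000]
BᵀPA = [35.2500 -70.5000; -85.5000 171.0000]
K = S⁻¹·BᵀPA = [0.6818 -1.3636; -0.2727 0.5455]
A−BK = [0.0000 0.0000; 0.1364 -0.2727]
AᵀP(A−BK) = [0.4602 -0.9205; -0.9205 1.8409]
P' = Q + AᵀP(A−BK) = [17.4602 -12.9205; -12.9205 10.8409]
tr(P') = 28.3011

0.6818 -1.3636 -0.2727 0.5455


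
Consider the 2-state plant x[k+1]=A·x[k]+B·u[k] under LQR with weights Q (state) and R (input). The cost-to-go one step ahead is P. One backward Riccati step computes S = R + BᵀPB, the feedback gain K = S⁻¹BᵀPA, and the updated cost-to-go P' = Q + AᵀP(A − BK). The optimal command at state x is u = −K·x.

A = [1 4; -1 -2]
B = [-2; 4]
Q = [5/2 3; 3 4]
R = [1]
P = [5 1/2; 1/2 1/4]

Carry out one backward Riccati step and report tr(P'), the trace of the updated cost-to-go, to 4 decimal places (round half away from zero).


BᵀP = [-8.0000 0.0000]
S = R + BᵀPB = [1] + [16.0000] = [17.0000]
BᵀPA = [-8.0000 -32.0000]
K = S⁻¹·BᵀPA = [-0.4706 -1.8824]
A−BK = [0.0588 0.2353; 0.8824 5.5294]
AᵀP(A−BK) = [0.4853 2.4412; 2.4412 12.7647]
P' = Q + AᵀP(A−BK) = [2.9853 5.4412; 5.4412 16.7647]
tr(P') = 19.7500

19.7500


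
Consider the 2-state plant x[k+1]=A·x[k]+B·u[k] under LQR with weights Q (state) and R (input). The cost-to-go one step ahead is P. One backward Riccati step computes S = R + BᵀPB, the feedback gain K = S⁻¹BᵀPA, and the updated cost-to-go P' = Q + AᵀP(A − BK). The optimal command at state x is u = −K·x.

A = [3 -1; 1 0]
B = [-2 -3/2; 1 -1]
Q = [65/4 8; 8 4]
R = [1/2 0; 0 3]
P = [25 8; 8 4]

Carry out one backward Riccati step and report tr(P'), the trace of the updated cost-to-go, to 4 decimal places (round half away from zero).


24.9879

BᵀP = [-42.0000 -12.0000; -45.5000 -16.0000]
S = R + BᵀPB = [1/2 0; 0 3] + [72.0000 75.0000; 75.0000 84.2500] = [72.5000 75.0000; 75.0000 87.2500]
BᵀPA = [-138.0000 42.0000; -152.5000 45.5000]
K = S⁻¹·BᵀPA = [-0.8607 0.3597; -1.0080 0.2123]
A−BK = [-0.2334 0.0378; 0.8526 -0.1474]
AᵀP(A−BK) = [4.5045 -0.9870; -0.9870 0.2334]
P' = Q + AᵀP(A−BK) = [20.7545 7.0130; 7.0130 4.2334]
tr(P') = 24.9879


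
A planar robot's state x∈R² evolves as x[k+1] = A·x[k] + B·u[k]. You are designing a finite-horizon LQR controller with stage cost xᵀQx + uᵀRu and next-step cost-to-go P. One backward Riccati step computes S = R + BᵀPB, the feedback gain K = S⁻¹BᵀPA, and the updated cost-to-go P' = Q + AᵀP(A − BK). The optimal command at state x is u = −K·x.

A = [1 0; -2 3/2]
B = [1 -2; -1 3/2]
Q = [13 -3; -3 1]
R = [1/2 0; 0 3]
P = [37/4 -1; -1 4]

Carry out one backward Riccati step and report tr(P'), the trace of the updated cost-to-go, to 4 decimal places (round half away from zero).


22.3024

BᵀP = [10.2500 -5.0000; -20.0000 8.0000]
S = R + BᵀPB = [1/2 0; 0 3] + [15.2500 -28.0000; -28.0000 52.0000] = [15.7500 -28.0000; -28.0000 55.0000]
BᵀPA = [20.2500 -7.5000; -36.0000 12.0000]
K = S⁻¹·BᵀPA = [1.2857 -0.9301; 0.0000 -0.2553]
A−BK = [-0.2857 0.4195; -0.7143 0.9529]
AᵀP(A−BK) = [3.2143 -3.8571; -3.8571 5.0881]
P' = Q + AᵀP(A−BK) = [16.2143 -6.8571; -6.8571 6.0881]
tr(P') = 22.3024


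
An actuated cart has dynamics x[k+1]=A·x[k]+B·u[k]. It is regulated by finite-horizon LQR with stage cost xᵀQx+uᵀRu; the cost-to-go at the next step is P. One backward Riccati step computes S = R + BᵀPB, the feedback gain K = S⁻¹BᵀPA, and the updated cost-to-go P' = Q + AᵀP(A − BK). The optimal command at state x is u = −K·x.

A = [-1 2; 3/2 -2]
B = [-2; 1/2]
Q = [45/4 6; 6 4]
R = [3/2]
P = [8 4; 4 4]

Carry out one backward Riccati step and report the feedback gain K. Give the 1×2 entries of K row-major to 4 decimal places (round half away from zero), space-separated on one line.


BᵀP = [-14.0000 -6.0000]
S = R + BᵀPB = [3/2] + [25.0000] = [26.5000]
BᵀPA = [5.0000 -16.0000]
K = S⁻¹·BᵀPA = [0.1887 -0.6038]
A−BK = [-0.6226 0.7925; 1.4057 -1.6981]
AᵀP(A−BK) = [4.0566 -4.9811; -4.9811 6.3396]
P' = Q + AᵀP(A−BK) = [15.3066 1.0189; 1.0189 10.3396]
tr(P') = 25.6462

0.1887 -0.6038


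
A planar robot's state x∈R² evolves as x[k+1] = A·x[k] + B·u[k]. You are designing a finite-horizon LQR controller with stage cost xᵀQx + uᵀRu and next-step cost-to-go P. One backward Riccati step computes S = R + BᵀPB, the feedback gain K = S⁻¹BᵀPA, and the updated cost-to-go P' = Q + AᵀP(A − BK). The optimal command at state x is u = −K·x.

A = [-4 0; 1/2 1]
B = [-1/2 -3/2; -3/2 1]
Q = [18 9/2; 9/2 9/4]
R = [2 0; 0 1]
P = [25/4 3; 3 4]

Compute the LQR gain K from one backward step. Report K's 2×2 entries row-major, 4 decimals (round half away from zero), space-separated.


BᵀP = [-7.6250 -7.5000; -6.3750 -0.5000]
S = R + BᵀPB = [2 0; 0 1] + [15.0625 3.9375; 3.9375 9.0625] = [17.0625 3.9375; 3.9375 10.0625]
BᵀPA = [26.7500 -7.5000; 25.2500 -0.5000]
K = S⁻¹·BᵀPA = [1.0868 -0.4706; 2.0840 0.1345]
A−BK = [-0.3305 -0.0336; 0.0462 0.1597]
AᵀP(A−BK) = [7.3053 -0.8067; -0.8067 0.5378]
P' = Q + AᵀP(A−BK) = [25.3053 3.6933; 3.6933 2.7878]
tr(P') = 28.0931

1.0868 -0.4706 2.0840 0.1345


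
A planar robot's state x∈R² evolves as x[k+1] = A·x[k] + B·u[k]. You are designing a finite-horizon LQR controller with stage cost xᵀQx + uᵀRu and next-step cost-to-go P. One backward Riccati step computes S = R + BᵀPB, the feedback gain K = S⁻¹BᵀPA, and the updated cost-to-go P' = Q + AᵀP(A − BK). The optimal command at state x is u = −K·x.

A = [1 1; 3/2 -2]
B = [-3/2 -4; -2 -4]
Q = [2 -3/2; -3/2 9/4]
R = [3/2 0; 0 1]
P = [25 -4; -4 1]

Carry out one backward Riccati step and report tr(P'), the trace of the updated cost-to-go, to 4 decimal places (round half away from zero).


BᵀP = [-29.5000 4.0000; -84.0000 12.0000]
S = R + BᵀPB = [3/2 0; 0 1] + [36.2500 102.0000; 102.0000 288.0000] = [37.7500 102.0000; 102.0000 289.0000]
BᵀPA = [-23.5000 -37.5000; -66.0000 -108.0000]
K = S⁻¹·BᵀPA = [-0.1176 0.3529; -0.1869 -0.4983]
A−BK = [0.0761 -0.4637; 0.5173 -3.2872]
AᵀP(A−BK) = [0.1531 -0.5917; -0.5917 4.4221]
P' = Q + AᵀP(A−BK) = [2.1531 -2.0917; -2.0917 6.6721]
tr(P') = 8.8253

8.8253


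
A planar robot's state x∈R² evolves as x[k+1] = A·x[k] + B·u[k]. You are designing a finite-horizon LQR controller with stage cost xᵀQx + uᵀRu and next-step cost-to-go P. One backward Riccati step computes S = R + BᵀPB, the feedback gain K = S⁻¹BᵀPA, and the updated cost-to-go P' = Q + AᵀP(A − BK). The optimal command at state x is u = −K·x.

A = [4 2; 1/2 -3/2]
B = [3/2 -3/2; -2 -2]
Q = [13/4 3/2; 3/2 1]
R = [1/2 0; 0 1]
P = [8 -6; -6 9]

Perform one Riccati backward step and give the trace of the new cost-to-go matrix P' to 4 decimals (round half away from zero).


7.5556

BᵀP = [24.0000 -27.0000; 0.0000 -9.0000]
S = R + BᵀPB = [1/2 0; 0 1] + [90.0000 18.0000; 18.0000 18.0000] = [90.5000 18.0000; 18.0000 19.0000]
BᵀPA = [82.5000 88.5000; -4.5000 13.5000]
K = S⁻¹·BᵀPA = [1.1813 1.0308; -1.3560 -0.2660]
A−BK = [0.1941 0.0547; 0.1507 0.0296]
AᵀP(A−BK) = [2.6912 1.0107; 1.0107 0.6145]
P' = Q + AᵀP(A−BK) = [5.9412 2.5107; 2.5107 1.6145]
tr(P') = 7.5556


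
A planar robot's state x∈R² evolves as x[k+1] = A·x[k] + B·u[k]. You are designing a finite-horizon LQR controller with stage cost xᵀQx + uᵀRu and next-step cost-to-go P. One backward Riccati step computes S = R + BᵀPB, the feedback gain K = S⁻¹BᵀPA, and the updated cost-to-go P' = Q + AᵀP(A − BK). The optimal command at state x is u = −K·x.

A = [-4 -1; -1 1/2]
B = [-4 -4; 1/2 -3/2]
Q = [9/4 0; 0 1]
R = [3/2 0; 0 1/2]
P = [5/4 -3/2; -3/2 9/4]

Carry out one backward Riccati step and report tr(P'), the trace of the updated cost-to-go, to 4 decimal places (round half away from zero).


BᵀP = [-5.7500 7.1250; -2.7500 2.6250]
S = R + BᵀPB = [3/2 0; 0 1/2] + [26.5625 12.3125; 12.3125 7.0625] = [28.0625 12.3125; 12.3125 7.5625]
BᵀPA = [15.8750 9.3125; 8.3750 4.0625]
K = S⁻¹·BᵀPA = [0.2794 0.3366; 0.6526 -0.0108]
A−BK = [-0.2722 0.3031; -0.1608 0.3155]
AᵀP(A−BK) = [0.3495 0.1222; 0.1222 0.2219]
P' = Q + AᵀP(A−BK) = [2.5995 0.1222; 0.1222 1.2219]
tr(P') = 3.8214

3.8214


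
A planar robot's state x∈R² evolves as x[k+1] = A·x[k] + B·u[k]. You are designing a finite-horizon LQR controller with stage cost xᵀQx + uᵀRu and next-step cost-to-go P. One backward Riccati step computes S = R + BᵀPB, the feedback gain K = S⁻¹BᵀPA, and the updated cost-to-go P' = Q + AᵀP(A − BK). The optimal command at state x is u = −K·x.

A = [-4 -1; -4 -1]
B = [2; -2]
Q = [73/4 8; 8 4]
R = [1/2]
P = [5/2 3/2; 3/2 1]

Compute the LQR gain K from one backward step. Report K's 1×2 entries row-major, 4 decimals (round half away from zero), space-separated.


-4.8000 -1.2000

BᵀP = [2.0000 1.0000]
S = R + BᵀPB = [1/2] + [2.0000] = [2.5000]
BᵀPA = [-12.0000 -3.0000]
K = S⁻¹·BᵀPA = [-4.8000 -1.2000]
A−BK = [5.6000 1.4000; -13.6000 -3.4000]
AᵀP(A−BK) = [46.4000 11.6000; 11.6000 2.9000]
P' = Q + AᵀP(A−BK) = [64.6500 19.6000; 19.6000 6.9000]
tr(P') = 71.5500


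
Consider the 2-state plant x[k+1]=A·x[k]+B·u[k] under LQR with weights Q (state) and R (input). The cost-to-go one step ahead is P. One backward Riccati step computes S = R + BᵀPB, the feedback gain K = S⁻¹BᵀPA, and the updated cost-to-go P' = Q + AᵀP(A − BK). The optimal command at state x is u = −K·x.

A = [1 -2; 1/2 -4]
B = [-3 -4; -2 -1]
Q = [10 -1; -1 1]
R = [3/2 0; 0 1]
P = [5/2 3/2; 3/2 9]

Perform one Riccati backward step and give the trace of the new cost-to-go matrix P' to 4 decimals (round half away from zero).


BᵀP = [-10.5000 -22.5000; -11.5000 -15.0000]
S = R + BᵀPB = [3/2 0; 0 1] + [76.5000 64.5000; 64.5000 61.0000] = [78.0000 64.5000; 64.5000 62.0000]
BᵀPA = [-21.7500 111.0000; -19.0000 83.0000]
K = S⁻¹·BᵀPA = [-0.1820 2.2619; -0.1171 -1.0144]
A−BK = [-0.0144 0.7281; 0.0189 -0.4906]
AᵀP(A−BK) = [0.0663 -0.5771; -0.5771 11.1232]
P' = Q + AᵀP(A−BK) = [10.0663 -1.5771; -1.5771 12.1232]
tr(P') = 22.1895

22.1895


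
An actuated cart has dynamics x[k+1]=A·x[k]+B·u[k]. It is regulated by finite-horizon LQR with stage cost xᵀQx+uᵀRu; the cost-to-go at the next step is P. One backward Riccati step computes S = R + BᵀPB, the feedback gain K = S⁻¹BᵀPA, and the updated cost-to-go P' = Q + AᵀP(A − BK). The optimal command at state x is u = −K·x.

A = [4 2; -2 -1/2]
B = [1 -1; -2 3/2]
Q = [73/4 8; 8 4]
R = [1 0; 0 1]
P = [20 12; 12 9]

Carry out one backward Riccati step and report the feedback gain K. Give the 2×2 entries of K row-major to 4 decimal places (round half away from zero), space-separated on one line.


BᵀP = [-4.0000 -6.0000; -2.0000 1.5000]
S = R + BᵀPB = [1 0; 0 1] + [8.0000 -5.0000; -5.0000 4.2500] = [9.0000 -5.0000; -5.0000 5.2500]
BᵀPA = [-4.0000 -5.0000; -11.0000 -4.7500]
K = S⁻¹·BᵀPA = [-3.4157 -2.2472; -5.3483 -3.0449]
A−BK = [2.0674 1.2022; -0.8090 -0.4270]
AᵀP(A−BK) = [91.5056 54.5169; 54.5169 32.5506]
P' = Q + AᵀP(A−BK) = [109.7556 62.5169; 62.5169 36.5506]
tr(P') = 146.3062

-3.4157 -2.2472 -5.3483 -3.0449


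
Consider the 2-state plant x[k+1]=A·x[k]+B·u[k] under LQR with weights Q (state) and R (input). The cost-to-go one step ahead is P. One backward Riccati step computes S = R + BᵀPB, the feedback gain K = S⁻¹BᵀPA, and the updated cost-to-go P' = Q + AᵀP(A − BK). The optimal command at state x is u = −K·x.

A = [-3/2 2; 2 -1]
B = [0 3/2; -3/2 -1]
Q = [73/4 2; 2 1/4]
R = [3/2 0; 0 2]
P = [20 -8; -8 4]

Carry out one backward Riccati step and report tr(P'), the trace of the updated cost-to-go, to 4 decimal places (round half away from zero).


24.1028

BᵀP = [12.0000 -6.0000; 38.0000 -16.0000]
S = R + BᵀPB = [3/2 0; 0 2] + [9.0000 24.0000; 24.0000 73.0000] = [10.5000 24.0000; 24.0000 75.0000]
BᵀPA = [-30.0000 30.0000; -89.0000 92.0000]
K = S⁻¹·BᵀPA = [-0.5390 0.1986; -1.0142 1.1631]
A−BK = [0.0213 0.2553; 0.1773 0.4610]
AᵀP(A−BK) = [2.5674 -2.5248; -2.5248 3.0355]
P' = Q + AᵀP(A−BK) = [20.8174 -0.5248; -0.5248 3.2855]
tr(P') = 24.1028


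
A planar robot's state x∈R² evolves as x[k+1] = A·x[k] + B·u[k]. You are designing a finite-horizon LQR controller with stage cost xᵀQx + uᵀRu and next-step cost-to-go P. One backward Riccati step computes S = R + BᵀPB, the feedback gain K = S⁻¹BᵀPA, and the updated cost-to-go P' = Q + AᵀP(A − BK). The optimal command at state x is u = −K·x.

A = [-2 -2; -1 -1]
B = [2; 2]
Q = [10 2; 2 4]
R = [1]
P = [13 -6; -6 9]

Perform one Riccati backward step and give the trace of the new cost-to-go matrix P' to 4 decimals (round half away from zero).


BᵀP = [14.0000 6.0000]
S = R + BᵀPB = [1] + [40.0000] = [41.0000]
BᵀPA = [-34.0000 -34.0000]
K = S⁻¹·BᵀPA = [-0.8293 -0.8293]
A−BK = [-0.3415 -0.3415; 0.6585 0.6585]
AᵀP(A−BK) = [8.8049 8.8049; 8.8049 8.8049]
P' = Q + AᵀP(A−BK) = [18.8049 10.8049; 10.8049 12.8049]
tr(P') = 31.6098

31.6098


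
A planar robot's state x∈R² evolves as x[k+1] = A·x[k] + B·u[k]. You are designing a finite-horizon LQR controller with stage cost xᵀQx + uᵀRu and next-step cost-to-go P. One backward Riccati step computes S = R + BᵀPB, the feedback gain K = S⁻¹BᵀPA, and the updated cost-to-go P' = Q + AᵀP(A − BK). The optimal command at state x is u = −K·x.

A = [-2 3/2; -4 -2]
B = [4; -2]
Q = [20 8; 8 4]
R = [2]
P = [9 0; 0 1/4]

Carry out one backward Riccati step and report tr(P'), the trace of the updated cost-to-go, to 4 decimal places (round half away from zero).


31.3384

BᵀP = [36.0000 -0.5000]
S = R + BᵀPB = [2] + [145.0000] = [147.0000]
BᵀPA = [-70.0000 55.0000]
K = S⁻¹·BᵀPA = [-0.4762 0.3741]
A−BK = [-0.0952 0.0034; -4.9524 -1.2517]
AᵀP(A−BK) = [6.6667 1.1905; 1.1905 0.6718]
P' = Q + AᵀP(A−BK) = [26.6667 9.1905; 9.1905 4.6718]
tr(P') = 31.3384


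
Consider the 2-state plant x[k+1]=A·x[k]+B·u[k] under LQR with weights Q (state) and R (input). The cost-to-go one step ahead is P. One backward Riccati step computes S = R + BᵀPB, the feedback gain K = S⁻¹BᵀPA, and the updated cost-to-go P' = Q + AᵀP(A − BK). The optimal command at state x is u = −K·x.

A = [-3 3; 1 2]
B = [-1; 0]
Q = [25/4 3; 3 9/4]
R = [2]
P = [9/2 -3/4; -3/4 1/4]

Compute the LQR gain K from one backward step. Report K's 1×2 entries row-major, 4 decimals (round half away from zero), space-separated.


2.1923 -1.8462

BᵀP = [-4.5000 0.7500]
S = R + BᵀPB = [2] + [4.5000] = [6.5000]
BᵀPA = [14.2500 -12.0000]
K = S⁻¹·BᵀPA = [2.1923 -1.8462]
A−BK = [-0.8077 1.1538; 1.0000 2.0000]
AᵀP(A−BK) = [14.0096 -11.4423; -11.4423 10.3462]
P' = Q + AᵀP(A−BK) = [20.2596 -8.4423; -8.4423 12.5962]
tr(P') = 32.8558


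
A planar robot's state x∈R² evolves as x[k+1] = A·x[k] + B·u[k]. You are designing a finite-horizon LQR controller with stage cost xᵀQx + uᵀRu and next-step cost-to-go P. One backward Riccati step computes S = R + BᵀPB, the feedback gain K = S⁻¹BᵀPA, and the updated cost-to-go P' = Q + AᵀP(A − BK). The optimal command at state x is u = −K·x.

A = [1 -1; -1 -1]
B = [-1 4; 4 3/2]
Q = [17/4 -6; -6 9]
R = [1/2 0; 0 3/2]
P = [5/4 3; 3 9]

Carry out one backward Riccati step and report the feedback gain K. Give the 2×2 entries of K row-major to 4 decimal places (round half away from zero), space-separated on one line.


-0.2747 -0.1803 0.1210 -0.2356

BᵀP = [10.7500 33.0000; 9.5000 25.5000]
S = R + BᵀPB = [1/2 0; 0 3/2] + [121.2500 92.5000; 92.5000 76.2500] = [121.7500 92.5000; 92.5000 77.7500]
BᵀPA = [-22.2500 -43.7500; -16.0000 -35.0000]
K = S⁻¹·BᵀPA = [-0.2747 -0.1803; 0.1210 -0.2356]
A−BK = [0.2411 -0.2378; -0.0827 0.0747]
AᵀP(A−BK) = [0.0743 -0.0323; -0.0323 0.1139]
P' = Q + AᵀP(A−BK) = [4.3243 -6.0323; -6.0323 9.1139]
tr(P') = 13.4382


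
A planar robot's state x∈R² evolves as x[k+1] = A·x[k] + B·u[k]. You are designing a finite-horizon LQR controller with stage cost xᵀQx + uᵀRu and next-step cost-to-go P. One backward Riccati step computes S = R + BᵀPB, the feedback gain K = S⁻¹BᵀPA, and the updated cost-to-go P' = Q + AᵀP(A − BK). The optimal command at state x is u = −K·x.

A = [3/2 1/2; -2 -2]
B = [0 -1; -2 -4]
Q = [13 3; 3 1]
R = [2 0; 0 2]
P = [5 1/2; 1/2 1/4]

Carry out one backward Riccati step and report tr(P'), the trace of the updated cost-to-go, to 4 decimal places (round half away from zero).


20.1667

BᵀP = [-1.0000 -0.5000; -7.0000 -1.5000]
S = R + BᵀPB = [2 0; 0 2] + [1.0000 3.0000; 3.0000 13.0000] = [3.0000 3.0000; 3.0000 15.0000]
BᵀPA = [-0.5000 0.5000; -7.5000 -0.5000]
K = S⁻¹·BᵀPA = [0.4167 0.2500; -0.5833 -0.0833]
A−BK = [0.9167 0.4167; -3.5000 -1.8333]
AᵀP(A−BK) = [5.0833 2.2500; 2.2500 1.0833]
P' = Q + AᵀP(A−BK) = [18.0833 5.2500; 5.2500 2.0833]
tr(P') = 20.1667


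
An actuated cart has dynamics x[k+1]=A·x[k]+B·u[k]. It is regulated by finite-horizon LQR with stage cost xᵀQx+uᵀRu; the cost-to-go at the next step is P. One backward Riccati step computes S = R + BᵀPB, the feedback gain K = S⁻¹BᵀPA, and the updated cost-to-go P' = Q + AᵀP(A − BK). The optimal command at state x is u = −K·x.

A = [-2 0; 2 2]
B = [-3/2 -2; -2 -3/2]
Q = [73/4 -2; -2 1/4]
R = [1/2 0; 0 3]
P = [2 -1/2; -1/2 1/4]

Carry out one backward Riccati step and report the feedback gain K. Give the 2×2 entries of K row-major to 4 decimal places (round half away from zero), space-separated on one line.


0.8319 -0.0199 0.5529 0.1544

BᵀP = [-2.0000 0.2500; -3.2500 0.6250]
S = R + BᵀPB = [1/2 0; 0 3] + [2.5000 3.6250; 3.6250 5.5625] = [3.0000 3.6250; 3.6250 8.5625]
BᵀPA = [4.5000 0.5000; 7.7500 1.2500]
K = S⁻¹·BᵀPA = [0.8319 -0.0199; 0.5529 0.1544]
A−BK = [0.3537 0.2790; 4.4932 2.1918]
AᵀP(A−BK) = [4.9714 1.8929; 1.8929 0.8169]
P' = Q + AᵀP(A−BK) = [23.2214 -0.1071; -0.1071 1.0669]
tr(P') = 24.2883


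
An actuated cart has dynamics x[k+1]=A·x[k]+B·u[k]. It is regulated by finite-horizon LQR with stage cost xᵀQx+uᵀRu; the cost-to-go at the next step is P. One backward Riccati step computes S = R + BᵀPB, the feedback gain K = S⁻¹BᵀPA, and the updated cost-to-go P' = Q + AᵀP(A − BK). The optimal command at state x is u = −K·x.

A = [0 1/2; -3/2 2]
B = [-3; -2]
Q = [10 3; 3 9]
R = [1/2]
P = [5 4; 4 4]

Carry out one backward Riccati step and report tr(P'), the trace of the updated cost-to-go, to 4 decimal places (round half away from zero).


20.8094

BᵀP = [-23.0000 -20.0000]
S = R + BᵀPB = [1/2] + [109.0000] = [109.5000]
BᵀPA = [30.0000 -51.5000]
K = S⁻¹·BᵀPA = [0.2740 -0.4703]
A−BK = [0.8219 -0.9110; -0.9521 1.0594]
AᵀP(A−BK) = [0.7808 -0.8904; -0.8904 1.0285]
P' = Q + AᵀP(A−BK) = [10.7808 2.1096; 2.1096 10.0285]
tr(P') = 20.8094


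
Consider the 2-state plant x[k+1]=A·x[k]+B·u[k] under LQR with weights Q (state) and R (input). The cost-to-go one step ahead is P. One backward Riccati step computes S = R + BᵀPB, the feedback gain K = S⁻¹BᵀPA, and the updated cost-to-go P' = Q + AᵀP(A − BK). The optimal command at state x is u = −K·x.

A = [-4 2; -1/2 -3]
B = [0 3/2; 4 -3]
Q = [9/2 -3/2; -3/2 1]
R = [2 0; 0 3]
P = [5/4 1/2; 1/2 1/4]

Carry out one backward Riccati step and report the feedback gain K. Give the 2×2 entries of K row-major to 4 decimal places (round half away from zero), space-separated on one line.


BᵀP = [2.0000 1.0000; 0.3750 0.0000]
S = R + BᵀPB = [2 0; 0 3] + [4.0000 0.0000; 0.0000 0.5625] = [6.0000 0.0000; 0.0000 3.5625]
BᵀPA = [-8.5000 1.0000; -1.5000 0.7500]
K = S⁻¹·BᵀPA = [-1.4167 0.1667; -0.4211 0.2105]
A−BK = [-3.3684 1.6842; 3.9035 -3.0351]
AᵀP(A−BK) = [9.3893 -2.3925; -2.3925 0.9254]
P' = Q + AᵀP(A−BK) = [13.8893 -3.8925; -3.8925 1.9254]
tr(P') = 15.8147

-1.4167 0.1667 -0.4211 0.2105


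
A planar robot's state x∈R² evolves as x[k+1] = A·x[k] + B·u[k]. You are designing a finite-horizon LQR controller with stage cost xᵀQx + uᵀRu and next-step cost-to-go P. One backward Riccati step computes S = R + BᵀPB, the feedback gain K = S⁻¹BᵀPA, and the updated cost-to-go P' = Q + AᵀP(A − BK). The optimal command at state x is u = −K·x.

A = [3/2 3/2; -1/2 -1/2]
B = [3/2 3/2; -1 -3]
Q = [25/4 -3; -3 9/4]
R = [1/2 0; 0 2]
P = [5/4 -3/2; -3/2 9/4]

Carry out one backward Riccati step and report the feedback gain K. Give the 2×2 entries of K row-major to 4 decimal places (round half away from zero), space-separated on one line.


BᵀP = [3.3750 -4.5000; 6.3750 -9.0000]
S = R + BᵀPB = [1/2 0; 0 2] + [9.5625 18.5625; 18.5625 36.5625] = [10.0625 18.5625; 18.5625 38.5625]
BᵀPA = [7.3125 7.3125; 14.0625 14.0625]
K = S⁻¹·BᵀPA = [0.4820 0.4820; 0.1326 0.1326]
A−BK = [0.5780 0.5780; 0.3799 0.3799]
AᵀP(A−BK) = [0.2349 0.2349; 0.2349 0.2349]
P' = Q + AᵀP(A−BK) = [6.4849 -2.7651; -2.7651 2.4849]
tr(P') = 8.9699

0.4820 0.4820 0.1326 0.1326


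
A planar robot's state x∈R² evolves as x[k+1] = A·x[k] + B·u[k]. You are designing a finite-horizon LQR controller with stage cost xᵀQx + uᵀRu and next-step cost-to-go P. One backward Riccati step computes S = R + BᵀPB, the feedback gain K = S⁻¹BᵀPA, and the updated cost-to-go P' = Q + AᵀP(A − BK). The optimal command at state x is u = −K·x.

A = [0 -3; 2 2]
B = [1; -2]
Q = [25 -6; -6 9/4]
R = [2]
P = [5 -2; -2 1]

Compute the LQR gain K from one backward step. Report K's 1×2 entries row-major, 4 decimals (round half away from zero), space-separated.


-0.4211 -1.8421

BᵀP = [9.0000 -4.0000]
S = R + BᵀPB = [2] + [17.0000] = [19.0000]
BᵀPA = [-8.0000 -35.0000]
K = S⁻¹·BᵀPA = [-0.4211 -1.8421]
A−BK = [0.4211 -1.1579; 1.1579 -1.6842]
AᵀP(A−BK) = [0.6316 1.2632; 1.2632 8.5263]
P' = Q + AᵀP(A−BK) = [25.6316 -4.7368; -4.7368 10.7763]
tr(P') = 36.4079


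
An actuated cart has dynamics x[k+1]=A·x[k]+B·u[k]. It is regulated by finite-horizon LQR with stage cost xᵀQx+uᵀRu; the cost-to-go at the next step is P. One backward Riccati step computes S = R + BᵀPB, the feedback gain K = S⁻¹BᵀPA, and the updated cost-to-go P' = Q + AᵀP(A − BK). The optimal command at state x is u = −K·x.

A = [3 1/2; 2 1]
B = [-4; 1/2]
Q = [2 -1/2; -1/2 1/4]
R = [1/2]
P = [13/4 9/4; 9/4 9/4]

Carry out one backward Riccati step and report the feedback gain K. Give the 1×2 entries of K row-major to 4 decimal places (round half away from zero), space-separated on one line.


-1.1660 -0.3135

BᵀP = [-11.8750 -7.8750]
S = R + BᵀPB = [1/2] + [43.5625] = [44.0625]
BᵀPA = [-51.3750 -13.8125]
K = S⁻¹·BᵀPA = [-1.1660 -0.3135]
A−BK = [-1.6638 -0.7539; 2.5830 1.1567]
AᵀP(A−BK) = [5.3489 2.2702; 2.2702 0.9826]
P' = Q + AᵀP(A−BK) = [7.3489 1.7702; 1.7702 1.2326]
tr(P') = 8.5816


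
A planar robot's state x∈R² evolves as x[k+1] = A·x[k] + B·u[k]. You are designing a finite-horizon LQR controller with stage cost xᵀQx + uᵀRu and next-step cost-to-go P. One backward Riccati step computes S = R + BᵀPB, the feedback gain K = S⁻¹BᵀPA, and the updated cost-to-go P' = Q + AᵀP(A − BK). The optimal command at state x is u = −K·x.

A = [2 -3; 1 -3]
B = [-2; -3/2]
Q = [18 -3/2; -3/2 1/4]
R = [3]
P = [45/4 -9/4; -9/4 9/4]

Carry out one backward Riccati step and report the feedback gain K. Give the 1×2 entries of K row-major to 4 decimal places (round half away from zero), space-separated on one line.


BᵀP = [-19.1250 1.1250]
S = R + BᵀPB = [3] + [36.5625] = [39.5625]
BᵀPA = [-37.1250 54.0000]
K = S⁻¹·BᵀPA = [-0.9384 1.3649]
A−BK = [0.1232 -0.2701; -0.4076 -0.9526]
AᵀP(A−BK) = [3.4123 -3.3270; -3.3270 7.2938]
P' = Q + AᵀP(A−BK) = [21.4123 -4.8270; -4.8270 7.5438]
tr(P') = 28.9562

-0.9384 1.3649


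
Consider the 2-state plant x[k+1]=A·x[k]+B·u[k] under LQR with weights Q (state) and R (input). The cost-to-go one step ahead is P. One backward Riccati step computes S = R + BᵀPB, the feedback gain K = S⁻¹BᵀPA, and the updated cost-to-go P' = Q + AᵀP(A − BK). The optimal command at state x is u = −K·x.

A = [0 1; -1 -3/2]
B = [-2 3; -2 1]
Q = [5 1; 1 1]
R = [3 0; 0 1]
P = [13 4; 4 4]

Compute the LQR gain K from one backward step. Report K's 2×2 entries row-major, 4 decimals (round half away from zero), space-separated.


BᵀP = [-34.0000 -16.0000; 43.0000 16.0000]
S = R + BᵀPB = [3 0; 0 1] + [100.0000 -118.0000; -118.0000 145.0000] = [103.0000 -118.0000; -118.0000 146.0000]
BᵀPA = [16.0000 -10.0000; -16.0000 19.0000]
K = S⁻¹·BᵀPA = [0.4022 0.7020; 0.2154 0.6975]
A−BK = [0.1580 0.3115; -0.4111 -0.7935]
AᵀP(A−BK) = [1.0126 1.9282; 1.9282 3.7675]
P' = Q + AᵀP(A−BK) = [6.0126 2.9282; 2.9282 4.7675]
tr(P') = 10.7801

0.4022 0.7020 0.2154 0.6975


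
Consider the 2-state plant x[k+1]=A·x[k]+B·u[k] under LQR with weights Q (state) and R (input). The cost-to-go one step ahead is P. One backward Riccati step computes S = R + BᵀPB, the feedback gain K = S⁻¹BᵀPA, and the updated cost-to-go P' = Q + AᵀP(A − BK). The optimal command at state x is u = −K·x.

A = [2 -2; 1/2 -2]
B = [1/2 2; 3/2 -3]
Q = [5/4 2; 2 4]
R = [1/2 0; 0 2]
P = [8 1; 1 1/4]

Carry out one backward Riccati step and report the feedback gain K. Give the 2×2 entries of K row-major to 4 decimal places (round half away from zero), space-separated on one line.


BᵀP = [5.5000 0.8750; 13.0000 1.2500]
S = R + BᵀPB = [1/2 0; 0 2] + [4.0625 8.3750; 8.3750 22.2500] = [4.5625 8.3750; 8.3750 24.2500]
BᵀPA = [11.4375 -12.7500; 26.6250 -28.5000]
K = S⁻¹·BᵀPA = [1.3426 -1.7407; 0.6343 -0.5741]
A−BK = [0.0602 0.0185; 0.3889 -1.1111]
AᵀP(A−BK) = [1.8194 -2.0556; -2.0556 2.4444]
P' = Q + AᵀP(A−BK) = [3.0694 -0.0556; -0.0556 6.4444]
tr(P') = 9.5139

1.3426 -1.7407 0.6343 -0.5741


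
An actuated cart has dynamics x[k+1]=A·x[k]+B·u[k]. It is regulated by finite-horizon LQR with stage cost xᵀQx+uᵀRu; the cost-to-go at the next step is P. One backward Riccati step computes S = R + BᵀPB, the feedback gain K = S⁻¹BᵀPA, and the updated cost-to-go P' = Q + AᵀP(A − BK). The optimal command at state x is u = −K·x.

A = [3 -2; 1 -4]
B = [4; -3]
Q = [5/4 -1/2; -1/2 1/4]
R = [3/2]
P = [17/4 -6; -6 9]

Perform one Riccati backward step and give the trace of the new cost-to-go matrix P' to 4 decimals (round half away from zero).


BᵀP = [35.0000 -51.0000]
S = R + BᵀPB = [3/2] + [293.0000] = [294.5000]
BᵀPA = [54.0000 134.0000]
K = S⁻¹·BᵀPA = [0.1834 0.4550]
A−BK = [2.2666 -3.8200; 1.5501 -2.6350]
AᵀP(A−BK) = [1.3485 -2.0705; -2.0705 4.0289]
P' = Q + AᵀP(A−BK) = [2.5985 -2.5705; -2.5705 4.2789]
tr(P') = 6.8773

6.8773


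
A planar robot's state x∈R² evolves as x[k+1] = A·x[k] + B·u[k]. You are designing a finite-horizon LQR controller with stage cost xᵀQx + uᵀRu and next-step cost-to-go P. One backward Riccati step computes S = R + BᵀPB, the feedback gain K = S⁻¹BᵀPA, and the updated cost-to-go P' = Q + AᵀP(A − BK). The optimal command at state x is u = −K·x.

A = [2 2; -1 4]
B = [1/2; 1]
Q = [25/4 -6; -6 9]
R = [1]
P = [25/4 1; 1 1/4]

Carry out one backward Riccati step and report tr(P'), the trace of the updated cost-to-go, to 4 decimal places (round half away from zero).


BᵀP = [4.1250 0.7500]
S = R + BᵀPB = [1] + [2.8125] = [3.8125]
BᵀPA = [7.5000 11.2500]
K = S⁻¹·BᵀPA = [1.9672 2.9508]
A−BK = [1.0164 0.5246; -2.9672 1.0492]
AᵀP(A−BK) = [6.4959 7.8689; 7.8689 11.8033]
P' = Q + AᵀP(A−BK) = [12.7459 1.8689; 1.8689 20.8033]
tr(P') = 33.5492

33.5492


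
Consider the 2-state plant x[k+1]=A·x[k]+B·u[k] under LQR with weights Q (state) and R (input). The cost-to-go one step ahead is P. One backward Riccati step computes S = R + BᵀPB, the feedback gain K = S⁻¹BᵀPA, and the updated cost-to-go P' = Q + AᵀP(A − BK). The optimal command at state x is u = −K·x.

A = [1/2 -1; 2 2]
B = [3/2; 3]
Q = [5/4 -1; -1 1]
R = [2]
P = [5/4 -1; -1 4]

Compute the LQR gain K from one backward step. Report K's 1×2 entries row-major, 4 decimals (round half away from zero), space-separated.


BᵀP = [-1.1250 10.5000]
S = R + BᵀPB = [2] + [29.8125] = [31.8125]
BᵀPA = [20.4375 22.1250]
K = S⁻¹·BᵀPA = [0.6424 0.6955]
A−BK = [-0.4637 -2.0432; 0.0727 -0.0864]
AᵀP(A−BK) = [1.1827 2.1611; 2.1611 5.8625]
P' = Q + AᵀP(A−BK) = [2.4327 1.1611; 1.1611 6.8625]
tr(P') = 9.2952

0.6424 0.6955


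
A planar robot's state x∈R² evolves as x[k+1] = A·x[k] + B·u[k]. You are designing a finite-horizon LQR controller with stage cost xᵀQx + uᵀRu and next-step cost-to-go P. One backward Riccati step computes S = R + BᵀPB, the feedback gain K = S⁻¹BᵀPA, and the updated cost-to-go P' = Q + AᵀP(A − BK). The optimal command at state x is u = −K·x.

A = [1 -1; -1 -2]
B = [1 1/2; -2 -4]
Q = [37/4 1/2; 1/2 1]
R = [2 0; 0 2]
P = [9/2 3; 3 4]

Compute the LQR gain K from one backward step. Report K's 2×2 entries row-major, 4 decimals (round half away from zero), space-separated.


0.4874 -0.5378 -0.0840 0.8908

BᵀP = [-1.5000 -5.0000; -9.7500 -14.5000]
S = R + BᵀPB = [2 0; 0 2] + [8.5000 19.2500; 19.2500 53.1250] = [10.5000 19.2500; 19.2500 55.1250]
BᵀPA = [3.5000 11.5000; 4.7500 38.7500]
K = S⁻¹·BᵀPA = [0.4874 -0.5378; -0.0840 0.8908]
A−BK = [0.5546 -0.9076; -0.3613 0.4874]
AᵀP(A−BK) = [1.1933 -1.8487; -1.8487 4.1681]
P' = Q + AᵀP(A−BK) = [10.4433 -1.3487; -1.3487 5.1681]
tr(P') = 15.6113


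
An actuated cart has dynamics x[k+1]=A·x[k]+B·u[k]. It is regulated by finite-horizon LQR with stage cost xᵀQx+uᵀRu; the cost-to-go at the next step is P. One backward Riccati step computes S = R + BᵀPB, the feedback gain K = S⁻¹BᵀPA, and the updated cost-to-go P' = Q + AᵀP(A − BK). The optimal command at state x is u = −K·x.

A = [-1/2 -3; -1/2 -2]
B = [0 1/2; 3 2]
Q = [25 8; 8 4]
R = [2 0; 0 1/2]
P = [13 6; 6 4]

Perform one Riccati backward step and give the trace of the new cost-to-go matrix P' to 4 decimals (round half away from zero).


43.4362

BᵀP = [18.0000 12.0000; 18.5000 11.0000]
S = R + BᵀPB = [2 0; 0 1/2] + [36.0000 33.0000; 33.0000 31.2500] = [38.0000 33.0000; 33.0000 31.7500]
BᵀPA = [-15.0000 -78.0000; -14.7500 -77.5000]
K = S⁻¹·BᵀPA = [0.0894 0.6894; -0.5574 -3.1574]
A−BK = [-0.2213 -1.4213; 0.3468 2.2468]
AᵀP(A−BK) = [0.3681 2.2681; 2.2681 14.0681]
P' = Q + AᵀP(A−BK) = [25.3681 10.2681; 10.2681 18.0681]
tr(P') = 43.4362
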